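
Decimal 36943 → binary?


Divide by 2 repeatedly:
36943 ÷ 2 = 18471 remainder 1
18471 ÷ 2 = 9235 remainder 1
9235 ÷ 2 = 4617 remainder 1
4617 ÷ 2 = 2308 remainder 1
2308 ÷ 2 = 1154 remainder 0
1154 ÷ 2 = 577 remainder 0
577 ÷ 2 = 288 remainder 1
288 ÷ 2 = 144 remainder 0
144 ÷ 2 = 72 remainder 0
72 ÷ 2 = 36 remainder 0
36 ÷ 2 = 18 remainder 0
18 ÷ 2 = 9 remainder 0
9 ÷ 2 = 4 remainder 1
4 ÷ 2 = 2 remainder 0
2 ÷ 2 = 1 remainder 0
1 ÷ 2 = 0 remainder 1
Reading remainders bottom-up:
= 1001000001001111


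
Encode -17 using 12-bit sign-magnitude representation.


Sign bit: 1 (negative)
Magnitude: 17 = 00000010001
= 100000010001


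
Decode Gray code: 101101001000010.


Gray code: 101101001000010
MSB stays the same: 1
Each subsequent bit = prev_binary XOR current_gray:
  B[1] = 1 XOR 0 = 1
  B[2] = 1 XOR 1 = 0
  B[3] = 0 XOR 1 = 1
  B[4] = 1 XOR 0 = 1
  B[5] = 1 XOR 1 = 0
  B[6] = 0 XOR 0 = 0
  B[7] = 0 XOR 0 = 0
  B[8] = 0 XOR 1 = 1
  B[9] = 1 XOR 0 = 1
  B[10] = 1 XOR 0 = 1
  B[11] = 1 XOR 0 = 1
  B[12] = 1 XOR 0 = 1
  B[13] = 1 XOR 1 = 0
  B[14] = 0 XOR 0 = 0
= 110110001111100 (27772 decimal)


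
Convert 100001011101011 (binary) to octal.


Group into 3-bit groups: 100001011101011
  100 = 4
  001 = 1
  011 = 3
  101 = 5
  011 = 3
= 0o41353


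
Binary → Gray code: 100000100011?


Binary: 100000100011
Gray code: G = B XOR (B >> 1)
B >> 1 = 010000010001
100000100011 XOR 010000010001:
  1 XOR 0 = 1
  0 XOR 1 = 1
  0 XOR 0 = 0
  0 XOR 0 = 0
  0 XOR 0 = 0
  0 XOR 0 = 0
  1 XOR 0 = 1
  0 XOR 1 = 1
  0 XOR 0 = 0
  0 XOR 0 = 0
  1 XOR 0 = 1
  1 XOR 1 = 0
= 110000110010


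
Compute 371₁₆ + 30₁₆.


Align and add column by column (LSB to MSB, each column mod 16 with carry):
  0371
+ 0030
  ----
  col 0: 1(1) + 0(0) + 0 (carry in) = 1 → 1(1), carry out 0
  col 1: 7(7) + 3(3) + 0 (carry in) = 10 → A(10), carry out 0
  col 2: 3(3) + 0(0) + 0 (carry in) = 3 → 3(3), carry out 0
  col 3: 0(0) + 0(0) + 0 (carry in) = 0 → 0(0), carry out 0
Reading digits MSB→LSB: 03A1
Strip leading zeros: 3A1
= 0x3A1


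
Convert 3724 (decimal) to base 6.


Divide by 6 repeatedly:
3724 ÷ 6 = 620 remainder 4
620 ÷ 6 = 103 remainder 2
103 ÷ 6 = 17 remainder 1
17 ÷ 6 = 2 remainder 5
2 ÷ 6 = 0 remainder 2
Reading remainders bottom-up:
= 25124


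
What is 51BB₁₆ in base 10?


Positional values:
Position 0: B × 16^0 = 11 × 1 = 11
Position 1: B × 16^1 = 11 × 16 = 176
Position 2: 1 × 16^2 = 1 × 256 = 256
Position 3: 5 × 16^3 = 5 × 4096 = 20480
Sum = 11 + 176 + 256 + 20480
= 20923


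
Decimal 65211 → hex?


Divide by 16 repeatedly:
65211 ÷ 16 = 4075 remainder 11 (B)
4075 ÷ 16 = 254 remainder 11 (B)
254 ÷ 16 = 15 remainder 14 (E)
15 ÷ 16 = 0 remainder 15 (F)
Reading remainders bottom-up:
= 0xFEBB


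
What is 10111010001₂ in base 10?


Positional values:
Bit 0: 1 × 2^0 = 1
Bit 4: 1 × 2^4 = 16
Bit 6: 1 × 2^6 = 64
Bit 7: 1 × 2^7 = 128
Bit 8: 1 × 2^8 = 256
Bit 10: 1 × 2^10 = 1024
Sum = 1 + 16 + 64 + 128 + 256 + 1024
= 1489


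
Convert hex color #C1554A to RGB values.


Hex: #C1554A
R = C1₁₆ = 193
G = 55₁₆ = 85
B = 4A₁₆ = 74
= RGB(193, 85, 74)


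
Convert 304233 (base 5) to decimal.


Positional values (base 5):
  3 × 5^0 = 3 × 1 = 3
  3 × 5^1 = 3 × 5 = 15
  2 × 5^2 = 2 × 25 = 50
  4 × 5^3 = 4 × 125 = 500
  0 × 5^4 = 0 × 625 = 0
  3 × 5^5 = 3 × 3125 = 9375
Sum = 3 + 15 + 50 + 500 + 0 + 9375
= 9943


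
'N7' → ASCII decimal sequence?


String: 'N7'  (2 characters)
Per-character ASCII lookup:
  'N': uppercase starts at 65: 'N' = 65 + 13 = 78
  '7': digits start at 48: '7' = 48 + 7 = 55
= 78 55


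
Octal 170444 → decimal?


Positional values:
Position 0: 4 × 8^0 = 4
Position 1: 4 × 8^1 = 32
Position 2: 4 × 8^2 = 256
Position 3: 0 × 8^3 = 0
Position 4: 7 × 8^4 = 28672
Position 5: 1 × 8^5 = 32768
Sum = 4 + 32 + 256 + 0 + 28672 + 32768
= 61732


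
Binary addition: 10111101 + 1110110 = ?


Align and add column by column (LSB to MSB, carry propagating):
  010111101
+ 001110110
  ---------
  col 0: 1 + 0 + 0 (carry in) = 1 → bit 1, carry out 0
  col 1: 0 + 1 + 0 (carry in) = 1 → bit 1, carry out 0
  col 2: 1 + 1 + 0 (carry in) = 2 → bit 0, carry out 1
  col 3: 1 + 0 + 1 (carry in) = 2 → bit 0, carry out 1
  col 4: 1 + 1 + 1 (carry in) = 3 → bit 1, carry out 1
  col 5: 1 + 1 + 1 (carry in) = 3 → bit 1, carry out 1
  col 6: 0 + 1 + 1 (carry in) = 2 → bit 0, carry out 1
  col 7: 1 + 0 + 1 (carry in) = 2 → bit 0, carry out 1
  col 8: 0 + 0 + 1 (carry in) = 1 → bit 1, carry out 0
Reading bits MSB→LSB: 100110011
Strip leading zeros: 100110011
= 100110011


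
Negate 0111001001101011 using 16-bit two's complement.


Original: 0111001001101011
Step 1 - Invert all bits: 1000110110010100
Step 2 - Add 1: 1000110110010100 + 1
= 1000110110010101 (represents -29291)


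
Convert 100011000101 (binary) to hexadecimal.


Group into 4-bit nibbles: 100011000101
  1000 = 8
  1100 = C
  0101 = 5
= 0x8C5


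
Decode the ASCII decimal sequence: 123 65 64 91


Codes (decimal): 123 65 64 91
Per-code ASCII lookup:
  123  (special character) → '{'
  65  (range 65-90: uppercase, 65 - 65 = 0) → 'A'
  64  (special character) → '@'
  91  (special character) → '['
= '{A@['


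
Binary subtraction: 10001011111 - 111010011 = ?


Align and subtract column by column (LSB to MSB, borrowing when needed):
  10001011111
- 00111010011
  -----------
  col 0: (1 - 0 borrow-in) - 1 → 1 - 1 = 0, borrow out 0
  col 1: (1 - 0 borrow-in) - 1 → 1 - 1 = 0, borrow out 0
  col 2: (1 - 0 borrow-in) - 0 → 1 - 0 = 1, borrow out 0
  col 3: (1 - 0 borrow-in) - 0 → 1 - 0 = 1, borrow out 0
  col 4: (1 - 0 borrow-in) - 1 → 1 - 1 = 0, borrow out 0
  col 5: (0 - 0 borrow-in) - 0 → 0 - 0 = 0, borrow out 0
  col 6: (1 - 0 borrow-in) - 1 → 1 - 1 = 0, borrow out 0
  col 7: (0 - 0 borrow-in) - 1 → borrow from next column: (0+2) - 1 = 1, borrow out 1
  col 8: (0 - 1 borrow-in) - 1 → borrow from next column: (-1+2) - 1 = 0, borrow out 1
  col 9: (0 - 1 borrow-in) - 0 → borrow from next column: (-1+2) - 0 = 1, borrow out 1
  col 10: (1 - 1 borrow-in) - 0 → 0 - 0 = 0, borrow out 0
Reading bits MSB→LSB: 01010001100
Strip leading zeros: 1010001100
= 1010001100


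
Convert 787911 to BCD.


Each digit → 4-bit binary:
  7 → 0111
  8 → 1000
  7 → 0111
  9 → 1001
  1 → 0001
  1 → 0001
= 0111 1000 0111 1001 0001 0001


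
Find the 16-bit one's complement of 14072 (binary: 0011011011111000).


Original: 0011011011111000
Invert all bits:
  bit 0: 0 → 1
  bit 1: 0 → 1
  bit 2: 1 → 0
  bit 3: 1 → 0
  bit 4: 0 → 1
  bit 5: 1 → 0
  bit 6: 1 → 0
  bit 7: 0 → 1
  bit 8: 1 → 0
  bit 9: 1 → 0
  bit 10: 1 → 0
  bit 11: 1 → 0
  bit 12: 1 → 0
  bit 13: 0 → 1
  bit 14: 0 → 1
  bit 15: 0 → 1
= 1100100100000111


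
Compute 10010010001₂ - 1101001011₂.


Align and subtract column by column (LSB to MSB, borrowing when needed):
  10010010001
- 01101001011
  -----------
  col 0: (1 - 0 borrow-in) - 1 → 1 - 1 = 0, borrow out 0
  col 1: (0 - 0 borrow-in) - 1 → borrow from next column: (0+2) - 1 = 1, borrow out 1
  col 2: (0 - 1 borrow-in) - 0 → borrow from next column: (-1+2) - 0 = 1, borrow out 1
  col 3: (0 - 1 borrow-in) - 1 → borrow from next column: (-1+2) - 1 = 0, borrow out 1
  col 4: (1 - 1 borrow-in) - 0 → 0 - 0 = 0, borrow out 0
  col 5: (0 - 0 borrow-in) - 0 → 0 - 0 = 0, borrow out 0
  col 6: (0 - 0 borrow-in) - 1 → borrow from next column: (0+2) - 1 = 1, borrow out 1
  col 7: (1 - 1 borrow-in) - 0 → 0 - 0 = 0, borrow out 0
  col 8: (0 - 0 borrow-in) - 1 → borrow from next column: (0+2) - 1 = 1, borrow out 1
  col 9: (0 - 1 borrow-in) - 1 → borrow from next column: (-1+2) - 1 = 0, borrow out 1
  col 10: (1 - 1 borrow-in) - 0 → 0 - 0 = 0, borrow out 0
Reading bits MSB→LSB: 00101000110
Strip leading zeros: 101000110
= 101000110


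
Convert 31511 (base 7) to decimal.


Positional values (base 7):
  1 × 7^0 = 1 × 1 = 1
  1 × 7^1 = 1 × 7 = 7
  5 × 7^2 = 5 × 49 = 245
  1 × 7^3 = 1 × 343 = 343
  3 × 7^4 = 3 × 2401 = 7203
Sum = 1 + 7 + 245 + 343 + 7203
= 7799


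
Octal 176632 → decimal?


Positional values:
Position 0: 2 × 8^0 = 2
Position 1: 3 × 8^1 = 24
Position 2: 6 × 8^2 = 384
Position 3: 6 × 8^3 = 3072
Position 4: 7 × 8^4 = 28672
Position 5: 1 × 8^5 = 32768
Sum = 2 + 24 + 384 + 3072 + 28672 + 32768
= 64922


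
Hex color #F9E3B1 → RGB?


Hex: #F9E3B1
R = F9₁₆ = 249
G = E3₁₆ = 227
B = B1₁₆ = 177
= RGB(249, 227, 177)


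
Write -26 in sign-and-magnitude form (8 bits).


Sign bit: 1 (negative)
Magnitude: 26 = 0011010
= 10011010


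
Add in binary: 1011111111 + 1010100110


Align and add column by column (LSB to MSB, carry propagating):
  01011111111
+ 01010100110
  -----------
  col 0: 1 + 0 + 0 (carry in) = 1 → bit 1, carry out 0
  col 1: 1 + 1 + 0 (carry in) = 2 → bit 0, carry out 1
  col 2: 1 + 1 + 1 (carry in) = 3 → bit 1, carry out 1
  col 3: 1 + 0 + 1 (carry in) = 2 → bit 0, carry out 1
  col 4: 1 + 0 + 1 (carry in) = 2 → bit 0, carry out 1
  col 5: 1 + 1 + 1 (carry in) = 3 → bit 1, carry out 1
  col 6: 1 + 0 + 1 (carry in) = 2 → bit 0, carry out 1
  col 7: 1 + 1 + 1 (carry in) = 3 → bit 1, carry out 1
  col 8: 0 + 0 + 1 (carry in) = 1 → bit 1, carry out 0
  col 9: 1 + 1 + 0 (carry in) = 2 → bit 0, carry out 1
  col 10: 0 + 0 + 1 (carry in) = 1 → bit 1, carry out 0
Reading bits MSB→LSB: 10110100101
Strip leading zeros: 10110100101
= 10110100101


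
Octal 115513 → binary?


Each octal digit → 3 binary bits:
  1 = 001
  1 = 001
  5 = 101
  5 = 101
  1 = 001
  3 = 011
Concatenate: 001 001 101 101 001 011
= 001001101101001011


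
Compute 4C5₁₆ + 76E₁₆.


Align and add column by column (LSB to MSB, each column mod 16 with carry):
  04C5
+ 076E
  ----
  col 0: 5(5) + E(14) + 0 (carry in) = 19 → 3(3), carry out 1
  col 1: C(12) + 6(6) + 1 (carry in) = 19 → 3(3), carry out 1
  col 2: 4(4) + 7(7) + 1 (carry in) = 12 → C(12), carry out 0
  col 3: 0(0) + 0(0) + 0 (carry in) = 0 → 0(0), carry out 0
Reading digits MSB→LSB: 0C33
Strip leading zeros: C33
= 0xC33


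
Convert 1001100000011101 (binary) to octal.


Group into 3-bit groups: 001001100000011101
  001 = 1
  001 = 1
  100 = 4
  000 = 0
  011 = 3
  101 = 5
= 0o114035


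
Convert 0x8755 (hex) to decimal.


Positional values:
Position 0: 5 × 16^0 = 5 × 1 = 5
Position 1: 5 × 16^1 = 5 × 16 = 80
Position 2: 7 × 16^2 = 7 × 256 = 1792
Position 3: 8 × 16^3 = 8 × 4096 = 32768
Sum = 5 + 80 + 1792 + 32768
= 34645


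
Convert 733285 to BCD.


Each digit → 4-bit binary:
  7 → 0111
  3 → 0011
  3 → 0011
  2 → 0010
  8 → 1000
  5 → 0101
= 0111 0011 0011 0010 1000 0101


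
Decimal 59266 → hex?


Divide by 16 repeatedly:
59266 ÷ 16 = 3704 remainder 2 (2)
3704 ÷ 16 = 231 remainder 8 (8)
231 ÷ 16 = 14 remainder 7 (7)
14 ÷ 16 = 0 remainder 14 (E)
Reading remainders bottom-up:
= 0xE782


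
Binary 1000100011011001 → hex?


Group into 4-bit nibbles: 1000100011011001
  1000 = 8
  1000 = 8
  1101 = D
  1001 = 9
= 0x88D9


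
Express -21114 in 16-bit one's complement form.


Original: 0101001001111010
Invert all bits:
  bit 0: 0 → 1
  bit 1: 1 → 0
  bit 2: 0 → 1
  bit 3: 1 → 0
  bit 4: 0 → 1
  bit 5: 0 → 1
  bit 6: 1 → 0
  bit 7: 0 → 1
  bit 8: 0 → 1
  bit 9: 1 → 0
  bit 10: 1 → 0
  bit 11: 1 → 0
  bit 12: 1 → 0
  bit 13: 0 → 1
  bit 14: 1 → 0
  bit 15: 0 → 1
= 1010110110000101


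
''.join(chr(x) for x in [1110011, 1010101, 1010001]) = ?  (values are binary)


Codes (binary): 1110011 1010101 1010001
Per-code ASCII lookup:
  1110011 = 115  (range 97-122: lowercase, 115 - 97 = 18) → 's'
  1010101 = 85  (range 65-90: uppercase, 85 - 65 = 20) → 'U'
  1010001 = 81  (range 65-90: uppercase, 81 - 65 = 16) → 'Q'
= 'sUQ'


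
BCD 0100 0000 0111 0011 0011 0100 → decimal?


Each 4-bit group → digit:
  0100 → 4
  0000 → 0
  0111 → 7
  0011 → 3
  0011 → 3
  0100 → 4
= 407334


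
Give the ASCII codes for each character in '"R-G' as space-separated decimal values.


String: '"R-G'  (4 characters)
Per-character ASCII lookup:
  '"': special character: '"' = 34
  'R': uppercase starts at 65: 'R' = 65 + 17 = 82
  '-': special character: '-' = 45
  'G': uppercase starts at 65: 'G' = 65 + 6 = 71
= 34 82 45 71


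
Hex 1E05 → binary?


Each hex digit → 4 binary bits:
  1 = 0001
  E = 1110
  0 = 0000
  5 = 0101
Concatenate: 0001 1110 0000 0101
= 0001111000000101


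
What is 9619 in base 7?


Divide by 7 repeatedly:
9619 ÷ 7 = 1374 remainder 1
1374 ÷ 7 = 196 remainder 2
196 ÷ 7 = 28 remainder 0
28 ÷ 7 = 4 remainder 0
4 ÷ 7 = 0 remainder 4
Reading remainders bottom-up:
= 40021


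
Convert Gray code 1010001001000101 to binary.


Gray code: 1010001001000101
MSB stays the same: 1
Each subsequent bit = prev_binary XOR current_gray:
  B[1] = 1 XOR 0 = 1
  B[2] = 1 XOR 1 = 0
  B[3] = 0 XOR 0 = 0
  B[4] = 0 XOR 0 = 0
  B[5] = 0 XOR 0 = 0
  B[6] = 0 XOR 1 = 1
  B[7] = 1 XOR 0 = 1
  B[8] = 1 XOR 0 = 1
  B[9] = 1 XOR 1 = 0
  B[10] = 0 XOR 0 = 0
  B[11] = 0 XOR 0 = 0
  B[12] = 0 XOR 0 = 0
  B[13] = 0 XOR 1 = 1
  B[14] = 1 XOR 0 = 1
  B[15] = 1 XOR 1 = 0
= 1100001110000110 (50054 decimal)


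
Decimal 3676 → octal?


Divide by 8 repeatedly:
3676 ÷ 8 = 459 remainder 4
459 ÷ 8 = 57 remainder 3
57 ÷ 8 = 7 remainder 1
7 ÷ 8 = 0 remainder 7
Reading remainders bottom-up:
= 0o7134


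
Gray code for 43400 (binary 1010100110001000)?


Binary: 1010100110001000
Gray code: G = B XOR (B >> 1)
B >> 1 = 0101010011000100
1010100110001000 XOR 0101010011000100:
  1 XOR 0 = 1
  0 XOR 1 = 1
  1 XOR 0 = 1
  0 XOR 1 = 1
  1 XOR 0 = 1
  0 XOR 1 = 1
  0 XOR 0 = 0
  1 XOR 0 = 1
  1 XOR 1 = 0
  0 XOR 1 = 1
  0 XOR 0 = 0
  0 XOR 0 = 0
  1 XOR 0 = 1
  0 XOR 1 = 1
  0 XOR 0 = 0
  0 XOR 0 = 0
= 1111110101001100


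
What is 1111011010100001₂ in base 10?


Positional values:
Bit 0: 1 × 2^0 = 1
Bit 5: 1 × 2^5 = 32
Bit 7: 1 × 2^7 = 128
Bit 9: 1 × 2^9 = 512
Bit 10: 1 × 2^10 = 1024
Bit 12: 1 × 2^12 = 4096
Bit 13: 1 × 2^13 = 8192
Bit 14: 1 × 2^14 = 16384
Bit 15: 1 × 2^15 = 32768
Sum = 1 + 32 + 128 + 512 + 1024 + 4096 + 8192 + 16384 + 32768
= 63137


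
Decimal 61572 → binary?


Divide by 2 repeatedly:
61572 ÷ 2 = 30786 remainder 0
30786 ÷ 2 = 15393 remainder 0
15393 ÷ 2 = 7696 remainder 1
7696 ÷ 2 = 3848 remainder 0
3848 ÷ 2 = 1924 remainder 0
1924 ÷ 2 = 962 remainder 0
962 ÷ 2 = 481 remainder 0
481 ÷ 2 = 240 remainder 1
240 ÷ 2 = 120 remainder 0
120 ÷ 2 = 60 remainder 0
60 ÷ 2 = 30 remainder 0
30 ÷ 2 = 15 remainder 0
15 ÷ 2 = 7 remainder 1
7 ÷ 2 = 3 remainder 1
3 ÷ 2 = 1 remainder 1
1 ÷ 2 = 0 remainder 1
Reading remainders bottom-up:
= 1111000010000100


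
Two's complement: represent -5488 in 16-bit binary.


Original: 0001010101110000
Step 1 - Invert all bits: 1110101010001111
Step 2 - Add 1: 1110101010001111 + 1
= 1110101010010000 (represents -5488)


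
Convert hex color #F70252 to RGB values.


Hex: #F70252
R = F7₁₆ = 247
G = 02₁₆ = 2
B = 52₁₆ = 82
= RGB(247, 2, 82)


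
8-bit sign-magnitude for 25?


Sign bit: 0 (positive)
Magnitude: 25 = 0011001
= 00011001


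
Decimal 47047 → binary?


Divide by 2 repeatedly:
47047 ÷ 2 = 23523 remainder 1
23523 ÷ 2 = 11761 remainder 1
11761 ÷ 2 = 5880 remainder 1
5880 ÷ 2 = 2940 remainder 0
2940 ÷ 2 = 1470 remainder 0
1470 ÷ 2 = 735 remainder 0
735 ÷ 2 = 367 remainder 1
367 ÷ 2 = 183 remainder 1
183 ÷ 2 = 91 remainder 1
91 ÷ 2 = 45 remainder 1
45 ÷ 2 = 22 remainder 1
22 ÷ 2 = 11 remainder 0
11 ÷ 2 = 5 remainder 1
5 ÷ 2 = 2 remainder 1
2 ÷ 2 = 1 remainder 0
1 ÷ 2 = 0 remainder 1
Reading remainders bottom-up:
= 1011011111000111


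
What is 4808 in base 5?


Divide by 5 repeatedly:
4808 ÷ 5 = 961 remainder 3
961 ÷ 5 = 192 remainder 1
192 ÷ 5 = 38 remainder 2
38 ÷ 5 = 7 remainder 3
7 ÷ 5 = 1 remainder 2
1 ÷ 5 = 0 remainder 1
Reading remainders bottom-up:
= 123213


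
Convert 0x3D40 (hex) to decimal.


Positional values:
Position 0: 0 × 16^0 = 0 × 1 = 0
Position 1: 4 × 16^1 = 4 × 16 = 64
Position 2: D × 16^2 = 13 × 256 = 3328
Position 3: 3 × 16^3 = 3 × 4096 = 12288
Sum = 0 + 64 + 3328 + 12288
= 15680


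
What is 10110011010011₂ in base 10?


Positional values:
Bit 0: 1 × 2^0 = 1
Bit 1: 1 × 2^1 = 2
Bit 4: 1 × 2^4 = 16
Bit 6: 1 × 2^6 = 64
Bit 7: 1 × 2^7 = 128
Bit 10: 1 × 2^10 = 1024
Bit 11: 1 × 2^11 = 2048
Bit 13: 1 × 2^13 = 8192
Sum = 1 + 2 + 16 + 64 + 128 + 1024 + 2048 + 8192
= 11475


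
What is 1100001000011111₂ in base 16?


Group into 4-bit nibbles: 1100001000011111
  1100 = C
  0010 = 2
  0001 = 1
  1111 = F
= 0xC21F


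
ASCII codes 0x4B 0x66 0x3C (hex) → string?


Codes (hex): 0x4B 0x66 0x3C
Per-code ASCII lookup:
  0x4B = 75  (range 65-90: uppercase, 75 - 65 = 10) → 'K'
  0x66 = 102  (range 97-122: lowercase, 102 - 97 = 5) → 'f'
  0x3C = 60  (special character) → '<'
= 'Kf<'


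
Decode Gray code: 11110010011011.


Gray code: 11110010011011
MSB stays the same: 1
Each subsequent bit = prev_binary XOR current_gray:
  B[1] = 1 XOR 1 = 0
  B[2] = 0 XOR 1 = 1
  B[3] = 1 XOR 1 = 0
  B[4] = 0 XOR 0 = 0
  B[5] = 0 XOR 0 = 0
  B[6] = 0 XOR 1 = 1
  B[7] = 1 XOR 0 = 1
  B[8] = 1 XOR 0 = 1
  B[9] = 1 XOR 1 = 0
  B[10] = 0 XOR 1 = 1
  B[11] = 1 XOR 0 = 1
  B[12] = 1 XOR 1 = 0
  B[13] = 0 XOR 1 = 1
= 10100011101101 (10477 decimal)


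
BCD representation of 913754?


Each digit → 4-bit binary:
  9 → 1001
  1 → 0001
  3 → 0011
  7 → 0111
  5 → 0101
  4 → 0100
= 1001 0001 0011 0111 0101 0100


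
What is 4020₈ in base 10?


Positional values:
Position 0: 0 × 8^0 = 0
Position 1: 2 × 8^1 = 16
Position 2: 0 × 8^2 = 0
Position 3: 4 × 8^3 = 2048
Sum = 0 + 16 + 0 + 2048
= 2064


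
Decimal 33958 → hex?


Divide by 16 repeatedly:
33958 ÷ 16 = 2122 remainder 6 (6)
2122 ÷ 16 = 132 remainder 10 (A)
132 ÷ 16 = 8 remainder 4 (4)
8 ÷ 16 = 0 remainder 8 (8)
Reading remainders bottom-up:
= 0x84A6


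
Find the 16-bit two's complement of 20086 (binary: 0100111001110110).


Original: 0100111001110110
Step 1 - Invert all bits: 1011000110001001
Step 2 - Add 1: 1011000110001001 + 1
= 1011000110001010 (represents -20086)


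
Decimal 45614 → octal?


Divide by 8 repeatedly:
45614 ÷ 8 = 5701 remainder 6
5701 ÷ 8 = 712 remainder 5
712 ÷ 8 = 89 remainder 0
89 ÷ 8 = 11 remainder 1
11 ÷ 8 = 1 remainder 3
1 ÷ 8 = 0 remainder 1
Reading remainders bottom-up:
= 0o131056


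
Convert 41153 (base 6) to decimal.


Positional values (base 6):
  3 × 6^0 = 3 × 1 = 3
  5 × 6^1 = 5 × 6 = 30
  1 × 6^2 = 1 × 36 = 36
  1 × 6^3 = 1 × 216 = 216
  4 × 6^4 = 4 × 1296 = 5184
Sum = 3 + 30 + 36 + 216 + 5184
= 5469


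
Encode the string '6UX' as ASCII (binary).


String: '6UX'  (3 characters)
Per-character ASCII lookup:
  '6': digits start at 48: '6' = 48 + 6 = 54 → 110110
  'U': uppercase starts at 65: 'U' = 65 + 20 = 85 → 1010101
  'X': uppercase starts at 65: 'X' = 65 + 23 = 88 → 1011000
= 110110 1010101 1011000


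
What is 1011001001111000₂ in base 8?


Group into 3-bit groups: 001011001001111000
  001 = 1
  011 = 3
  001 = 1
  001 = 1
  111 = 7
  000 = 0
= 0o131170


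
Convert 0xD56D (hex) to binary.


Each hex digit → 4 binary bits:
  D = 1101
  5 = 0101
  6 = 0110
  D = 1101
Concatenate: 1101 0101 0110 1101
= 1101010101101101


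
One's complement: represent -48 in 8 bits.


Original: 00110000
Invert all bits:
  bit 0: 0 → 1
  bit 1: 0 → 1
  bit 2: 1 → 0
  bit 3: 1 → 0
  bit 4: 0 → 1
  bit 5: 0 → 1
  bit 6: 0 → 1
  bit 7: 0 → 1
= 11001111


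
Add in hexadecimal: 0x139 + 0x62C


Align and add column by column (LSB to MSB, each column mod 16 with carry):
  0139
+ 062C
  ----
  col 0: 9(9) + C(12) + 0 (carry in) = 21 → 5(5), carry out 1
  col 1: 3(3) + 2(2) + 1 (carry in) = 6 → 6(6), carry out 0
  col 2: 1(1) + 6(6) + 0 (carry in) = 7 → 7(7), carry out 0
  col 3: 0(0) + 0(0) + 0 (carry in) = 0 → 0(0), carry out 0
Reading digits MSB→LSB: 0765
Strip leading zeros: 765
= 0x765


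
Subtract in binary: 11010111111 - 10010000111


Align and subtract column by column (LSB to MSB, borrowing when needed):
  11010111111
- 10010000111
  -----------
  col 0: (1 - 0 borrow-in) - 1 → 1 - 1 = 0, borrow out 0
  col 1: (1 - 0 borrow-in) - 1 → 1 - 1 = 0, borrow out 0
  col 2: (1 - 0 borrow-in) - 1 → 1 - 1 = 0, borrow out 0
  col 3: (1 - 0 borrow-in) - 0 → 1 - 0 = 1, borrow out 0
  col 4: (1 - 0 borrow-in) - 0 → 1 - 0 = 1, borrow out 0
  col 5: (1 - 0 borrow-in) - 0 → 1 - 0 = 1, borrow out 0
  col 6: (0 - 0 borrow-in) - 0 → 0 - 0 = 0, borrow out 0
  col 7: (1 - 0 borrow-in) - 1 → 1 - 1 = 0, borrow out 0
  col 8: (0 - 0 borrow-in) - 0 → 0 - 0 = 0, borrow out 0
  col 9: (1 - 0 borrow-in) - 0 → 1 - 0 = 1, borrow out 0
  col 10: (1 - 0 borrow-in) - 1 → 1 - 1 = 0, borrow out 0
Reading bits MSB→LSB: 01000111000
Strip leading zeros: 1000111000
= 1000111000


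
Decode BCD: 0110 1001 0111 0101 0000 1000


Each 4-bit group → digit:
  0110 → 6
  1001 → 9
  0111 → 7
  0101 → 5
  0000 → 0
  1000 → 8
= 697508


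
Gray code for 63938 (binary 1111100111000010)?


Binary: 1111100111000010
Gray code: G = B XOR (B >> 1)
B >> 1 = 0111110011100001
1111100111000010 XOR 0111110011100001:
  1 XOR 0 = 1
  1 XOR 1 = 0
  1 XOR 1 = 0
  1 XOR 1 = 0
  1 XOR 1 = 0
  0 XOR 1 = 1
  0 XOR 0 = 0
  1 XOR 0 = 1
  1 XOR 1 = 0
  1 XOR 1 = 0
  0 XOR 1 = 1
  0 XOR 0 = 0
  0 XOR 0 = 0
  0 XOR 0 = 0
  1 XOR 0 = 1
  0 XOR 1 = 1
= 1000010100100011


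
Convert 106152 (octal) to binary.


Each octal digit → 3 binary bits:
  1 = 001
  0 = 000
  6 = 110
  1 = 001
  5 = 101
  2 = 010
Concatenate: 001 000 110 001 101 010
= 001000110001101010


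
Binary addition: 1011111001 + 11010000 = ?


Align and add column by column (LSB to MSB, carry propagating):
  01011111001
+ 00011010000
  -----------
  col 0: 1 + 0 + 0 (carry in) = 1 → bit 1, carry out 0
  col 1: 0 + 0 + 0 (carry in) = 0 → bit 0, carry out 0
  col 2: 0 + 0 + 0 (carry in) = 0 → bit 0, carry out 0
  col 3: 1 + 0 + 0 (carry in) = 1 → bit 1, carry out 0
  col 4: 1 + 1 + 0 (carry in) = 2 → bit 0, carry out 1
  col 5: 1 + 0 + 1 (carry in) = 2 → bit 0, carry out 1
  col 6: 1 + 1 + 1 (carry in) = 3 → bit 1, carry out 1
  col 7: 1 + 1 + 1 (carry in) = 3 → bit 1, carry out 1
  col 8: 0 + 0 + 1 (carry in) = 1 → bit 1, carry out 0
  col 9: 1 + 0 + 0 (carry in) = 1 → bit 1, carry out 0
  col 10: 0 + 0 + 0 (carry in) = 0 → bit 0, carry out 0
Reading bits MSB→LSB: 01111001001
Strip leading zeros: 1111001001
= 1111001001


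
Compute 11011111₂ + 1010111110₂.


Align and add column by column (LSB to MSB, carry propagating):
  00011011111
+ 01010111110
  -----------
  col 0: 1 + 0 + 0 (carry in) = 1 → bit 1, carry out 0
  col 1: 1 + 1 + 0 (carry in) = 2 → bit 0, carry out 1
  col 2: 1 + 1 + 1 (carry in) = 3 → bit 1, carry out 1
  col 3: 1 + 1 + 1 (carry in) = 3 → bit 1, carry out 1
  col 4: 1 + 1 + 1 (carry in) = 3 → bit 1, carry out 1
  col 5: 0 + 1 + 1 (carry in) = 2 → bit 0, carry out 1
  col 6: 1 + 0 + 1 (carry in) = 2 → bit 0, carry out 1
  col 7: 1 + 1 + 1 (carry in) = 3 → bit 1, carry out 1
  col 8: 0 + 0 + 1 (carry in) = 1 → bit 1, carry out 0
  col 9: 0 + 1 + 0 (carry in) = 1 → bit 1, carry out 0
  col 10: 0 + 0 + 0 (carry in) = 0 → bit 0, carry out 0
Reading bits MSB→LSB: 01110011101
Strip leading zeros: 1110011101
= 1110011101


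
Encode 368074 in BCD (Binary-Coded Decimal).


Each digit → 4-bit binary:
  3 → 0011
  6 → 0110
  8 → 1000
  0 → 0000
  7 → 0111
  4 → 0100
= 0011 0110 1000 0000 0111 0100


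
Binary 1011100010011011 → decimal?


Positional values:
Bit 0: 1 × 2^0 = 1
Bit 1: 1 × 2^1 = 2
Bit 3: 1 × 2^3 = 8
Bit 4: 1 × 2^4 = 16
Bit 7: 1 × 2^7 = 128
Bit 11: 1 × 2^11 = 2048
Bit 12: 1 × 2^12 = 4096
Bit 13: 1 × 2^13 = 8192
Bit 15: 1 × 2^15 = 32768
Sum = 1 + 2 + 8 + 16 + 128 + 2048 + 4096 + 8192 + 32768
= 47259


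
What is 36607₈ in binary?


Each octal digit → 3 binary bits:
  3 = 011
  6 = 110
  6 = 110
  0 = 000
  7 = 111
Concatenate: 011 110 110 000 111
= 011110110000111


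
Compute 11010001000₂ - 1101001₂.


Align and subtract column by column (LSB to MSB, borrowing when needed):
  11010001000
- 00001101001
  -----------
  col 0: (0 - 0 borrow-in) - 1 → borrow from next column: (0+2) - 1 = 1, borrow out 1
  col 1: (0 - 1 borrow-in) - 0 → borrow from next column: (-1+2) - 0 = 1, borrow out 1
  col 2: (0 - 1 borrow-in) - 0 → borrow from next column: (-1+2) - 0 = 1, borrow out 1
  col 3: (1 - 1 borrow-in) - 1 → borrow from next column: (0+2) - 1 = 1, borrow out 1
  col 4: (0 - 1 borrow-in) - 0 → borrow from next column: (-1+2) - 0 = 1, borrow out 1
  col 5: (0 - 1 borrow-in) - 1 → borrow from next column: (-1+2) - 1 = 0, borrow out 1
  col 6: (0 - 1 borrow-in) - 1 → borrow from next column: (-1+2) - 1 = 0, borrow out 1
  col 7: (1 - 1 borrow-in) - 0 → 0 - 0 = 0, borrow out 0
  col 8: (0 - 0 borrow-in) - 0 → 0 - 0 = 0, borrow out 0
  col 9: (1 - 0 borrow-in) - 0 → 1 - 0 = 1, borrow out 0
  col 10: (1 - 0 borrow-in) - 0 → 1 - 0 = 1, borrow out 0
Reading bits MSB→LSB: 11000011111
Strip leading zeros: 11000011111
= 11000011111


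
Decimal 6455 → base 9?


Divide by 9 repeatedly:
6455 ÷ 9 = 717 remainder 2
717 ÷ 9 = 79 remainder 6
79 ÷ 9 = 8 remainder 7
8 ÷ 9 = 0 remainder 8
Reading remainders bottom-up:
= 8762


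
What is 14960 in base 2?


Divide by 2 repeatedly:
14960 ÷ 2 = 7480 remainder 0
7480 ÷ 2 = 3740 remainder 0
3740 ÷ 2 = 1870 remainder 0
1870 ÷ 2 = 935 remainder 0
935 ÷ 2 = 467 remainder 1
467 ÷ 2 = 233 remainder 1
233 ÷ 2 = 116 remainder 1
116 ÷ 2 = 58 remainder 0
58 ÷ 2 = 29 remainder 0
29 ÷ 2 = 14 remainder 1
14 ÷ 2 = 7 remainder 0
7 ÷ 2 = 3 remainder 1
3 ÷ 2 = 1 remainder 1
1 ÷ 2 = 0 remainder 1
Reading remainders bottom-up:
= 11101001110000


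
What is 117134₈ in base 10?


Positional values:
Position 0: 4 × 8^0 = 4
Position 1: 3 × 8^1 = 24
Position 2: 1 × 8^2 = 64
Position 3: 7 × 8^3 = 3584
Position 4: 1 × 8^4 = 4096
Position 5: 1 × 8^5 = 32768
Sum = 4 + 24 + 64 + 3584 + 4096 + 32768
= 40540


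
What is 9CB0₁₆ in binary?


Each hex digit → 4 binary bits:
  9 = 1001
  C = 1100
  B = 1011
  0 = 0000
Concatenate: 1001 1100 1011 0000
= 1001110010110000


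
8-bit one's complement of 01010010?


Original: 01010010
Invert all bits:
  bit 0: 0 → 1
  bit 1: 1 → 0
  bit 2: 0 → 1
  bit 3: 1 → 0
  bit 4: 0 → 1
  bit 5: 0 → 1
  bit 6: 1 → 0
  bit 7: 0 → 1
= 10101101


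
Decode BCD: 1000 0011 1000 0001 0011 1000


Each 4-bit group → digit:
  1000 → 8
  0011 → 3
  1000 → 8
  0001 → 1
  0011 → 3
  1000 → 8
= 838138


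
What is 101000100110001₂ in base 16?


Group into 4-bit nibbles: 0101000100110001
  0101 = 5
  0001 = 1
  0011 = 3
  0001 = 1
= 0x5131


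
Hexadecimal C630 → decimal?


Positional values:
Position 0: 0 × 16^0 = 0 × 1 = 0
Position 1: 3 × 16^1 = 3 × 16 = 48
Position 2: 6 × 16^2 = 6 × 256 = 1536
Position 3: C × 16^3 = 12 × 4096 = 49152
Sum = 0 + 48 + 1536 + 49152
= 50736


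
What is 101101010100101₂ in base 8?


Group into 3-bit groups: 101101010100101
  101 = 5
  101 = 5
  010 = 2
  100 = 4
  101 = 5
= 0o55245


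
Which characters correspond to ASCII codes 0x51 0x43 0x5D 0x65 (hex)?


Codes (hex): 0x51 0x43 0x5D 0x65
Per-code ASCII lookup:
  0x51 = 81  (range 65-90: uppercase, 81 - 65 = 16) → 'Q'
  0x43 = 67  (range 65-90: uppercase, 67 - 65 = 2) → 'C'
  0x5D = 93  (special character) → ']'
  0x65 = 101  (range 97-122: lowercase, 101 - 97 = 4) → 'e'
= 'QC]e'


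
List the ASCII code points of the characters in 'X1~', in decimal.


String: 'X1~'  (3 characters)
Per-character ASCII lookup:
  'X': uppercase starts at 65: 'X' = 65 + 23 = 88
  '1': digits start at 48: '1' = 48 + 1 = 49
  '~': special character: '~' = 126
= 88 49 126


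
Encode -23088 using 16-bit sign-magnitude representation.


Sign bit: 1 (negative)
Magnitude: 23088 = 101101000110000
= 1101101000110000


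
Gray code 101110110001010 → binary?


Gray code: 101110110001010
MSB stays the same: 1
Each subsequent bit = prev_binary XOR current_gray:
  B[1] = 1 XOR 0 = 1
  B[2] = 1 XOR 1 = 0
  B[3] = 0 XOR 1 = 1
  B[4] = 1 XOR 1 = 0
  B[5] = 0 XOR 0 = 0
  B[6] = 0 XOR 1 = 1
  B[7] = 1 XOR 1 = 0
  B[8] = 0 XOR 0 = 0
  B[9] = 0 XOR 0 = 0
  B[10] = 0 XOR 0 = 0
  B[11] = 0 XOR 1 = 1
  B[12] = 1 XOR 0 = 1
  B[13] = 1 XOR 1 = 0
  B[14] = 0 XOR 0 = 0
= 110100100001100 (26892 decimal)


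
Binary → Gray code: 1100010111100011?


Binary: 1100010111100011
Gray code: G = B XOR (B >> 1)
B >> 1 = 0110001011110001
1100010111100011 XOR 0110001011110001:
  1 XOR 0 = 1
  1 XOR 1 = 0
  0 XOR 1 = 1
  0 XOR 0 = 0
  0 XOR 0 = 0
  1 XOR 0 = 1
  0 XOR 1 = 1
  1 XOR 0 = 1
  1 XOR 1 = 0
  1 XOR 1 = 0
  1 XOR 1 = 0
  0 XOR 1 = 1
  0 XOR 0 = 0
  0 XOR 0 = 0
  1 XOR 0 = 1
  1 XOR 1 = 0
= 1010011100010010


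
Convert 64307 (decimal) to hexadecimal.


Divide by 16 repeatedly:
64307 ÷ 16 = 4019 remainder 3 (3)
4019 ÷ 16 = 251 remainder 3 (3)
251 ÷ 16 = 15 remainder 11 (B)
15 ÷ 16 = 0 remainder 15 (F)
Reading remainders bottom-up:
= 0xFB33


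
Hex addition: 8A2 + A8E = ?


Align and add column by column (LSB to MSB, each column mod 16 with carry):
  08A2
+ 0A8E
  ----
  col 0: 2(2) + E(14) + 0 (carry in) = 16 → 0(0), carry out 1
  col 1: A(10) + 8(8) + 1 (carry in) = 19 → 3(3), carry out 1
  col 2: 8(8) + A(10) + 1 (carry in) = 19 → 3(3), carry out 1
  col 3: 0(0) + 0(0) + 1 (carry in) = 1 → 1(1), carry out 0
Reading digits MSB→LSB: 1330
Strip leading zeros: 1330
= 0x1330


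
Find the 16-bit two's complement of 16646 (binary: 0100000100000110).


Original: 0100000100000110
Step 1 - Invert all bits: 1011111011111001
Step 2 - Add 1: 1011111011111001 + 1
= 1011111011111010 (represents -16646)


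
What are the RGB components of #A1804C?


Hex: #A1804C
R = A1₁₆ = 161
G = 80₁₆ = 128
B = 4C₁₆ = 76
= RGB(161, 128, 76)


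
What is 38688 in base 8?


Divide by 8 repeatedly:
38688 ÷ 8 = 4836 remainder 0
4836 ÷ 8 = 604 remainder 4
604 ÷ 8 = 75 remainder 4
75 ÷ 8 = 9 remainder 3
9 ÷ 8 = 1 remainder 1
1 ÷ 8 = 0 remainder 1
Reading remainders bottom-up:
= 0o113440


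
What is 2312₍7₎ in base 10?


Positional values (base 7):
  2 × 7^0 = 2 × 1 = 2
  1 × 7^1 = 1 × 7 = 7
  3 × 7^2 = 3 × 49 = 147
  2 × 7^3 = 2 × 343 = 686
Sum = 2 + 7 + 147 + 686
= 842


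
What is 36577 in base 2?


Divide by 2 repeatedly:
36577 ÷ 2 = 18288 remainder 1
18288 ÷ 2 = 9144 remainder 0
9144 ÷ 2 = 4572 remainder 0
4572 ÷ 2 = 2286 remainder 0
2286 ÷ 2 = 1143 remainder 0
1143 ÷ 2 = 571 remainder 1
571 ÷ 2 = 285 remainder 1
285 ÷ 2 = 142 remainder 1
142 ÷ 2 = 71 remainder 0
71 ÷ 2 = 35 remainder 1
35 ÷ 2 = 17 remainder 1
17 ÷ 2 = 8 remainder 1
8 ÷ 2 = 4 remainder 0
4 ÷ 2 = 2 remainder 0
2 ÷ 2 = 1 remainder 0
1 ÷ 2 = 0 remainder 1
Reading remainders bottom-up:
= 1000111011100001


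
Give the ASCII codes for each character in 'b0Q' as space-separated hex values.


String: 'b0Q'  (3 characters)
Per-character ASCII lookup:
  'b': lowercase starts at 97: 'b' = 97 + 1 = 98 → 0x62
  '0': digits start at 48: '0' = 48 + 0 = 48 → 0x30
  'Q': uppercase starts at 65: 'Q' = 65 + 16 = 81 → 0x51
= 0x62 0x30 0x51


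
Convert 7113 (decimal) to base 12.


Divide by 12 repeatedly:
7113 ÷ 12 = 592 remainder 9
592 ÷ 12 = 49 remainder 4
49 ÷ 12 = 4 remainder 1
4 ÷ 12 = 0 remainder 4
Reading remainders bottom-up:
= 4149


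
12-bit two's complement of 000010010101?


Original: 000010010101
Step 1 - Invert all bits: 111101101010
Step 2 - Add 1: 111101101010 + 1
= 111101101011 (represents -149)


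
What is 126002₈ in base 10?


Positional values:
Position 0: 2 × 8^0 = 2
Position 1: 0 × 8^1 = 0
Position 2: 0 × 8^2 = 0
Position 3: 6 × 8^3 = 3072
Position 4: 2 × 8^4 = 8192
Position 5: 1 × 8^5 = 32768
Sum = 2 + 0 + 0 + 3072 + 8192 + 32768
= 44034


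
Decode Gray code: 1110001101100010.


Gray code: 1110001101100010
MSB stays the same: 1
Each subsequent bit = prev_binary XOR current_gray:
  B[1] = 1 XOR 1 = 0
  B[2] = 0 XOR 1 = 1
  B[3] = 1 XOR 0 = 1
  B[4] = 1 XOR 0 = 1
  B[5] = 1 XOR 0 = 1
  B[6] = 1 XOR 1 = 0
  B[7] = 0 XOR 1 = 1
  B[8] = 1 XOR 0 = 1
  B[9] = 1 XOR 1 = 0
  B[10] = 0 XOR 1 = 1
  B[11] = 1 XOR 0 = 1
  B[12] = 1 XOR 0 = 1
  B[13] = 1 XOR 0 = 1
  B[14] = 1 XOR 1 = 0
  B[15] = 0 XOR 0 = 0
= 1011110110111100 (48572 decimal)


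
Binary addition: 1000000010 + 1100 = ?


Align and add column by column (LSB to MSB, carry propagating):
  01000000010
+ 00000001100
  -----------
  col 0: 0 + 0 + 0 (carry in) = 0 → bit 0, carry out 0
  col 1: 1 + 0 + 0 (carry in) = 1 → bit 1, carry out 0
  col 2: 0 + 1 + 0 (carry in) = 1 → bit 1, carry out 0
  col 3: 0 + 1 + 0 (carry in) = 1 → bit 1, carry out 0
  col 4: 0 + 0 + 0 (carry in) = 0 → bit 0, carry out 0
  col 5: 0 + 0 + 0 (carry in) = 0 → bit 0, carry out 0
  col 6: 0 + 0 + 0 (carry in) = 0 → bit 0, carry out 0
  col 7: 0 + 0 + 0 (carry in) = 0 → bit 0, carry out 0
  col 8: 0 + 0 + 0 (carry in) = 0 → bit 0, carry out 0
  col 9: 1 + 0 + 0 (carry in) = 1 → bit 1, carry out 0
  col 10: 0 + 0 + 0 (carry in) = 0 → bit 0, carry out 0
Reading bits MSB→LSB: 01000001110
Strip leading zeros: 1000001110
= 1000001110


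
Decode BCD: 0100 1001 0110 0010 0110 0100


Each 4-bit group → digit:
  0100 → 4
  1001 → 9
  0110 → 6
  0010 → 2
  0110 → 6
  0100 → 4
= 496264


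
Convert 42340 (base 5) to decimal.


Positional values (base 5):
  0 × 5^0 = 0 × 1 = 0
  4 × 5^1 = 4 × 5 = 20
  3 × 5^2 = 3 × 25 = 75
  2 × 5^3 = 2 × 125 = 250
  4 × 5^4 = 4 × 625 = 2500
Sum = 0 + 20 + 75 + 250 + 2500
= 2845


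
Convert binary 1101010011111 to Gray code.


Binary: 1101010011111
Gray code: G = B XOR (B >> 1)
B >> 1 = 0110101001111
1101010011111 XOR 0110101001111:
  1 XOR 0 = 1
  1 XOR 1 = 0
  0 XOR 1 = 1
  1 XOR 0 = 1
  0 XOR 1 = 1
  1 XOR 0 = 1
  0 XOR 1 = 1
  0 XOR 0 = 0
  1 XOR 0 = 1
  1 XOR 1 = 0
  1 XOR 1 = 0
  1 XOR 1 = 0
  1 XOR 1 = 0
= 1011111010000


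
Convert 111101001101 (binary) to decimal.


Positional values:
Bit 0: 1 × 2^0 = 1
Bit 2: 1 × 2^2 = 4
Bit 3: 1 × 2^3 = 8
Bit 6: 1 × 2^6 = 64
Bit 8: 1 × 2^8 = 256
Bit 9: 1 × 2^9 = 512
Bit 10: 1 × 2^10 = 1024
Bit 11: 1 × 2^11 = 2048
Sum = 1 + 4 + 8 + 64 + 256 + 512 + 1024 + 2048
= 3917


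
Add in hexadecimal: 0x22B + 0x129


Align and add column by column (LSB to MSB, each column mod 16 with carry):
  022B
+ 0129
  ----
  col 0: B(11) + 9(9) + 0 (carry in) = 20 → 4(4), carry out 1
  col 1: 2(2) + 2(2) + 1 (carry in) = 5 → 5(5), carry out 0
  col 2: 2(2) + 1(1) + 0 (carry in) = 3 → 3(3), carry out 0
  col 3: 0(0) + 0(0) + 0 (carry in) = 0 → 0(0), carry out 0
Reading digits MSB→LSB: 0354
Strip leading zeros: 354
= 0x354


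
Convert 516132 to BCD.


Each digit → 4-bit binary:
  5 → 0101
  1 → 0001
  6 → 0110
  1 → 0001
  3 → 0011
  2 → 0010
= 0101 0001 0110 0001 0011 0010


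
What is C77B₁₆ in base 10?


Positional values:
Position 0: B × 16^0 = 11 × 1 = 11
Position 1: 7 × 16^1 = 7 × 16 = 112
Position 2: 7 × 16^2 = 7 × 256 = 1792
Position 3: C × 16^3 = 12 × 4096 = 49152
Sum = 11 + 112 + 1792 + 49152
= 51067


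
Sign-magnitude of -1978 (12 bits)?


Sign bit: 1 (negative)
Magnitude: 1978 = 11110111010
= 111110111010


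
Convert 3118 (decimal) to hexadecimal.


Divide by 16 repeatedly:
3118 ÷ 16 = 194 remainder 14 (E)
194 ÷ 16 = 12 remainder 2 (2)
12 ÷ 16 = 0 remainder 12 (C)
Reading remainders bottom-up:
= 0xC2E


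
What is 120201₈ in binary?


Each octal digit → 3 binary bits:
  1 = 001
  2 = 010
  0 = 000
  2 = 010
  0 = 000
  1 = 001
Concatenate: 001 010 000 010 000 001
= 001010000010000001


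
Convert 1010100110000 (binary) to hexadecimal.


Group into 4-bit nibbles: 0001010100110000
  0001 = 1
  0101 = 5
  0011 = 3
  0000 = 0
= 0x1530


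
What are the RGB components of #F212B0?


Hex: #F212B0
R = F2₁₆ = 242
G = 12₁₆ = 18
B = B0₁₆ = 176
= RGB(242, 18, 176)


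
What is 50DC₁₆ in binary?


Each hex digit → 4 binary bits:
  5 = 0101
  0 = 0000
  D = 1101
  C = 1100
Concatenate: 0101 0000 1101 1100
= 0101000011011100


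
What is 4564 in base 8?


Divide by 8 repeatedly:
4564 ÷ 8 = 570 remainder 4
570 ÷ 8 = 71 remainder 2
71 ÷ 8 = 8 remainder 7
8 ÷ 8 = 1 remainder 0
1 ÷ 8 = 0 remainder 1
Reading remainders bottom-up:
= 0o10724


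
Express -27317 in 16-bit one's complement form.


Original: 0110101010110101
Invert all bits:
  bit 0: 0 → 1
  bit 1: 1 → 0
  bit 2: 1 → 0
  bit 3: 0 → 1
  bit 4: 1 → 0
  bit 5: 0 → 1
  bit 6: 1 → 0
  bit 7: 0 → 1
  bit 8: 1 → 0
  bit 9: 0 → 1
  bit 10: 1 → 0
  bit 11: 1 → 0
  bit 12: 0 → 1
  bit 13: 1 → 0
  bit 14: 0 → 1
  bit 15: 1 → 0
= 1001010101001010


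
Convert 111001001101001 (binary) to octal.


Group into 3-bit groups: 111001001101001
  111 = 7
  001 = 1
  001 = 1
  101 = 5
  001 = 1
= 0o71151


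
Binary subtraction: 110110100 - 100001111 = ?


Align and subtract column by column (LSB to MSB, borrowing when needed):
  110110100
- 100001111
  ---------
  col 0: (0 - 0 borrow-in) - 1 → borrow from next column: (0+2) - 1 = 1, borrow out 1
  col 1: (0 - 1 borrow-in) - 1 → borrow from next column: (-1+2) - 1 = 0, borrow out 1
  col 2: (1 - 1 borrow-in) - 1 → borrow from next column: (0+2) - 1 = 1, borrow out 1
  col 3: (0 - 1 borrow-in) - 1 → borrow from next column: (-1+2) - 1 = 0, borrow out 1
  col 4: (1 - 1 borrow-in) - 0 → 0 - 0 = 0, borrow out 0
  col 5: (1 - 0 borrow-in) - 0 → 1 - 0 = 1, borrow out 0
  col 6: (0 - 0 borrow-in) - 0 → 0 - 0 = 0, borrow out 0
  col 7: (1 - 0 borrow-in) - 0 → 1 - 0 = 1, borrow out 0
  col 8: (1 - 0 borrow-in) - 1 → 1 - 1 = 0, borrow out 0
Reading bits MSB→LSB: 010100101
Strip leading zeros: 10100101
= 10100101


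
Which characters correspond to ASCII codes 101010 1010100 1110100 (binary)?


Codes (binary): 101010 1010100 1110100
Per-code ASCII lookup:
  101010 = 42  (special character) → '*'
  1010100 = 84  (range 65-90: uppercase, 84 - 65 = 19) → 'T'
  1110100 = 116  (range 97-122: lowercase, 116 - 97 = 19) → 't'
= '*Tt'


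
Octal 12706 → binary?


Each octal digit → 3 binary bits:
  1 = 001
  2 = 010
  7 = 111
  0 = 000
  6 = 110
Concatenate: 001 010 111 000 110
= 001010111000110


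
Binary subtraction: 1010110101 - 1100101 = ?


Align and subtract column by column (LSB to MSB, borrowing when needed):
  1010110101
- 0001100101
  ----------
  col 0: (1 - 0 borrow-in) - 1 → 1 - 1 = 0, borrow out 0
  col 1: (0 - 0 borrow-in) - 0 → 0 - 0 = 0, borrow out 0
  col 2: (1 - 0 borrow-in) - 1 → 1 - 1 = 0, borrow out 0
  col 3: (0 - 0 borrow-in) - 0 → 0 - 0 = 0, borrow out 0
  col 4: (1 - 0 borrow-in) - 0 → 1 - 0 = 1, borrow out 0
  col 5: (1 - 0 borrow-in) - 1 → 1 - 1 = 0, borrow out 0
  col 6: (0 - 0 borrow-in) - 1 → borrow from next column: (0+2) - 1 = 1, borrow out 1
  col 7: (1 - 1 borrow-in) - 0 → 0 - 0 = 0, borrow out 0
  col 8: (0 - 0 borrow-in) - 0 → 0 - 0 = 0, borrow out 0
  col 9: (1 - 0 borrow-in) - 0 → 1 - 0 = 1, borrow out 0
Reading bits MSB→LSB: 1001010000
Strip leading zeros: 1001010000
= 1001010000


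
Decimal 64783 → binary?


Divide by 2 repeatedly:
64783 ÷ 2 = 32391 remainder 1
32391 ÷ 2 = 16195 remainder 1
16195 ÷ 2 = 8097 remainder 1
8097 ÷ 2 = 4048 remainder 1
4048 ÷ 2 = 2024 remainder 0
2024 ÷ 2 = 1012 remainder 0
1012 ÷ 2 = 506 remainder 0
506 ÷ 2 = 253 remainder 0
253 ÷ 2 = 126 remainder 1
126 ÷ 2 = 63 remainder 0
63 ÷ 2 = 31 remainder 1
31 ÷ 2 = 15 remainder 1
15 ÷ 2 = 7 remainder 1
7 ÷ 2 = 3 remainder 1
3 ÷ 2 = 1 remainder 1
1 ÷ 2 = 0 remainder 1
Reading remainders bottom-up:
= 1111110100001111
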